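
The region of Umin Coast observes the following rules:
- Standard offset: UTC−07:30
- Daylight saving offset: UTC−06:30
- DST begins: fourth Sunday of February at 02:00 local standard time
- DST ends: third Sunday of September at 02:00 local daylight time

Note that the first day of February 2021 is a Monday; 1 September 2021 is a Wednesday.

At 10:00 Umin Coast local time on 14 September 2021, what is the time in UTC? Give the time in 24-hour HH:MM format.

16:30

1 February 2021 is a Monday, so the first Sunday is February 7 and the fourth is February 28.
1 September 2021 is a Wednesday, so the first Sunday is September 5 and the third is September 19.
Daylight saving runs 28 February – 19 September; 14 September 2021 is inside that window, so Umin Coast is at UTC−06:30.
10:00 local + 6h30m = 16:30 UTC.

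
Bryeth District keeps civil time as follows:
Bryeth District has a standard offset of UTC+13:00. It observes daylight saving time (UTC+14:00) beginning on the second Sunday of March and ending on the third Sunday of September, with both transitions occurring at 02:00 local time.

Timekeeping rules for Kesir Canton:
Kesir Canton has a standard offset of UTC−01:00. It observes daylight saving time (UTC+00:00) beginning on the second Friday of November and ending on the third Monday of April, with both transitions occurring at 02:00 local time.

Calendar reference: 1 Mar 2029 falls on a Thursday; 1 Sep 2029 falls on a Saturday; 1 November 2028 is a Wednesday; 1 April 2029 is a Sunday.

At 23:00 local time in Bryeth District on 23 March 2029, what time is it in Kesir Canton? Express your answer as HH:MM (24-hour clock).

09:00

1 March 2029 is a Thursday, so the first Sunday is March 4 and the second is March 11.
1 September 2029 is a Saturday, so the first Sunday is September 2 and the third is September 16.
23 March 2029 lies within the daylight-saving period (11 March – 16 September), so Bryeth District is on daylight time, UTC+14:00.
23:00 Bryeth District − 14h = 09:00 UTC.
1 November 2028 is a Wednesday, so the first Friday is November 3 and the second is November 10.
1 April 2029 is a Sunday, so the first Monday is April 2 and the third is April 16.
At the standard offset (UTC−01:00), 09:00 UTC − 1h = 08:00 Kesir Canton standard time.
The standard-time date in Kesir Canton, 23 March 2029, lies within the daylight-saving period (10 November 2028 – 16 April 2029), so Kesir Canton is on daylight time, UTC+00:00.
09:00 UTC + 0h = 09:00 Kesir Canton.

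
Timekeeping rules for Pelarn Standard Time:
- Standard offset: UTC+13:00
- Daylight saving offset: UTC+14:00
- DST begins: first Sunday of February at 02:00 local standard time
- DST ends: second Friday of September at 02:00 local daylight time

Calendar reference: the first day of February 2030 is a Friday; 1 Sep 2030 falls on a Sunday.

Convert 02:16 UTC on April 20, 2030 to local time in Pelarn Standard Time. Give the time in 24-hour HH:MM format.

1 February 2030 is a Friday, so the first Sunday is February 3.
1 September 2030 is a Sunday, so the first Friday is September 6 and the second is September 13.
At the standard offset (UTC+13:00), 02:16 UTC + 13h = 15:16 Pelarn Standard Time standard time.
Daylight saving runs 3 February – 13 September; the standard-time date in Pelarn Standard Time, April 20, 2030, is inside that window, so Pelarn Standard Time is at UTC+14:00.
02:16 UTC + 14h = 16:16 local.

16:16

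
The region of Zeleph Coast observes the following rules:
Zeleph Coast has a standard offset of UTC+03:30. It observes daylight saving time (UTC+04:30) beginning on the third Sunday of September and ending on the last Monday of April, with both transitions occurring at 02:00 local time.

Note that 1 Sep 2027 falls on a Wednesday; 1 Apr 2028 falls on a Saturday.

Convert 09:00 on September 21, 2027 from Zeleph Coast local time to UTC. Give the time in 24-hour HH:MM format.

1 September 2027 is a Wednesday, so the first Sunday is September 5 and the third is September 19.
1 April 2028 is a Saturday, so Mondays fall on 3, 10, 17, 24; the last is April 24.
September 21, 2027 falls between 19 September 2027 and 24 April 2028, so daylight saving is in effect and Zeleph Coast is at UTC+04:30.
09:00 local − 4h30m = 04:30 UTC.

04:30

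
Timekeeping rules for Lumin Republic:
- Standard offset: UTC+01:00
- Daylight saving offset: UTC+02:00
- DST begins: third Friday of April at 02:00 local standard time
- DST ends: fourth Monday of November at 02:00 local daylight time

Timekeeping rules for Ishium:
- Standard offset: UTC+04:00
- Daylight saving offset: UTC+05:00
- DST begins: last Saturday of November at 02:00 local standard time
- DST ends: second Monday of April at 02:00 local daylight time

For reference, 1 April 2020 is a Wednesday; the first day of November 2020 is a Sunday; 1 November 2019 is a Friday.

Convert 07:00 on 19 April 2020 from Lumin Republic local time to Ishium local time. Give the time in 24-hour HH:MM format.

09:00

1 April 2020 is a Wednesday, so the first Friday is April 3 and the third is April 17.
1 November 2020 is a Sunday, so the first Monday is November 2 and the fourth is November 23.
19 April 2020 lies within the daylight-saving period (17 April – 23 November), so Lumin Republic is on daylight time, UTC+02:00.
07:00 Lumin Republic − 2h = 05:00 UTC.
1 November 2019 is a Friday, so Saturdays fall on 2, 9, 16, 23, 30; the last is November 30.
1 April 2020 is a Wednesday, so the first Monday is April 6 and the second is April 13.
At the standard offset (UTC+04:00), 05:00 UTC + 4h = 09:00 Ishium standard time.
The standard-time date in Ishium, 19 April 2020, is outside the daylight-saving period (30 November 2019 – 13 April 2020), so Ishium is on standard time, UTC+04:00.
05:00 UTC + 4h = 09:00 Ishium.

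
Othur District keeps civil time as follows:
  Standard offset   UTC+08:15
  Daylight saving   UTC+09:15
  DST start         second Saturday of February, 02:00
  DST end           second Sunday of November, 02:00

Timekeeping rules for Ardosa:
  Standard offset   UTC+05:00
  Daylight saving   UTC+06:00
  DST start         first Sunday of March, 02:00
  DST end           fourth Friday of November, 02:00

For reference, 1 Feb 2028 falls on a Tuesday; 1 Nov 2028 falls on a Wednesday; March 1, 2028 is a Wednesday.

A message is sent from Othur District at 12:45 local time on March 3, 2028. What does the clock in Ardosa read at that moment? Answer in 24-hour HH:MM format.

1 February 2028 is a Tuesday, so the first Saturday is February 5 and the second is February 12.
1 November 2028 is a Wednesday, so the first Sunday is November 5 and the second is November 12.
March 3, 2028 lies within the daylight-saving period (12 February – 12 November), so Othur District is on daylight time, UTC+09:15.
12:45 Othur District − 9h15m = 03:30 UTC.
1 March 2028 is a Wednesday, so the first Sunday is March 5.
1 November 2028 is a Wednesday, so the first Friday is November 3 and the fourth is November 24.
At the standard offset (UTC+05:00), 03:30 UTC + 5h = 08:30 Ardosa standard time.
The standard-time date in Ardosa, March 3, 2028, does not fall between 5 March and 24 November, so daylight saving is not in effect and Ardosa is at UTC+05:00.
03:30 UTC + 5h = 08:30 Ardosa.

08:30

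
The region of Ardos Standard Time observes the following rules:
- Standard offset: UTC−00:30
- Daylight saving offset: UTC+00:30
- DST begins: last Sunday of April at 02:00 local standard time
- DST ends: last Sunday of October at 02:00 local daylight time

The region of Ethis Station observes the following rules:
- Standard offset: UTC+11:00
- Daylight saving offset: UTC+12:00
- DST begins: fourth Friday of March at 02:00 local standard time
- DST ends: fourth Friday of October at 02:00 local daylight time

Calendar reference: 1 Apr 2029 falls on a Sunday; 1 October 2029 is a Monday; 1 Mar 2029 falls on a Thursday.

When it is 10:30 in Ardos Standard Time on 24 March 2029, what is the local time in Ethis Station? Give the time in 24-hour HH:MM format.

1 April 2029 is a Sunday, so Sundays fall on 1, 8, 15, 22, 29; the last is April 29.
1 October 2029 is a Monday, so Sundays fall on 7, 14, 21, 28; the last is October 28.
24 March 2029 is outside the daylight-saving period (29 April – 28 October), so Ardos Standard Time is on standard time, UTC−00:30.
10:30 Ardos Standard Time + 0h30m = 11:00 UTC.
1 March 2029 is a Thursday, so the first Friday is March 2 and the fourth is March 23.
1 October 2029 is a Monday, so the first Friday is October 5 and the fourth is October 26.
At the standard offset (UTC+11:00), 11:00 UTC + 11h = 22:00 Ethis Station standard time.
Daylight saving runs 23 March – 26 October; the standard-time date in Ethis Station, 24 March 2029, is inside that window, so Ethis Station is at UTC+12:00.
11:00 UTC + 12h = 23:00 Ethis Station.

23:00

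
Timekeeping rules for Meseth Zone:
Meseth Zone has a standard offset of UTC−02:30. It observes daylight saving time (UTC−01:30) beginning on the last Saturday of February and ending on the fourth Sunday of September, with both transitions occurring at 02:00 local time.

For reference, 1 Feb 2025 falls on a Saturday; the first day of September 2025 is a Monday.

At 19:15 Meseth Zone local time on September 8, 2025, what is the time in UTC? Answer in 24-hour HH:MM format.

20:45

1 February 2025 is a Saturday, so Saturdays fall on 1, 8, 15, 22; the last is February 22.
1 September 2025 is a Monday, so the first Sunday is September 7 and the fourth is September 28.
September 8, 2025 falls between 22 February and 28 September, so daylight saving is in effect and Meseth Zone is at UTC−01:30.
19:15 local + 1h30m = 20:45 UTC.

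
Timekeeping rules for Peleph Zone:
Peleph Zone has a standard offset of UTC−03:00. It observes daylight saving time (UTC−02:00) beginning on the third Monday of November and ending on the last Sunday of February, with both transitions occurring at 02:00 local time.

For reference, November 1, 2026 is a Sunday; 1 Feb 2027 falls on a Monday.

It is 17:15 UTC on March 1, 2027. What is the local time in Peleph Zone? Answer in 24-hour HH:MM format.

1 November 2026 is a Sunday, so the first Monday is November 2 and the third is November 16.
1 February 2027 is a Monday, so Sundays fall on 7, 14, 21, 28; the last is February 28.
At the standard offset (UTC−03:00), 17:15 UTC − 3h = 14:15 Peleph Zone standard time.
Daylight saving runs 16 November 2026 – 28 February 2027; the standard-time date in Peleph Zone, March 1, 2027, is outside that window, so Peleph Zone is on standard time at UTC−03:00.
17:15 UTC − 3h = 14:15 local.

14:15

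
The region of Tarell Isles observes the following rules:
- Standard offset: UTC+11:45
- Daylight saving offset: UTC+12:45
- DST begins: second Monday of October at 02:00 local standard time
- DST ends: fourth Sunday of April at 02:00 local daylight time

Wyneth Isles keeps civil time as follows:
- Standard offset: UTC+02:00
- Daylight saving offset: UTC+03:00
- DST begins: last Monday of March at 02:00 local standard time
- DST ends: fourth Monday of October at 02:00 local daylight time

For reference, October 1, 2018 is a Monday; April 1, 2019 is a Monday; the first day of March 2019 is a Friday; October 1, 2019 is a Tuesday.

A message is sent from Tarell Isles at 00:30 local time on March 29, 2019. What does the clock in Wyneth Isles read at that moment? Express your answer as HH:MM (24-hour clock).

1 October 2018 is a Monday, so the first Monday is October 1 and the second is October 8.
1 April 2019 is a Monday, so the first Sunday is April 7 and the fourth is April 28.
March 29, 2019 lies within the daylight-saving period (8 October 2018 – 28 April 2019), so Tarell Isles is on daylight time, UTC+12:45.
00:30 Tarell Isles − 12h45m = 11:45 UTC (rolling into the previous day, 28 March 2019).
1 March 2019 is a Friday, so Mondays fall on 4, 11, 18, 25; the last is March 25.
1 October 2019 is a Tuesday, so the first Monday is October 7 and the fourth is October 28.
At the standard offset (UTC+02:00), 11:45 UTC + 2h = 13:45 Wyneth Isles standard time.
Daylight saving runs 25 March – 28 October; the standard-time date in Wyneth Isles, March 28, 2019, is inside that window, so Wyneth Isles is at UTC+03:00.
11:45 UTC + 3h = 14:45 Wyneth Isles.

14:45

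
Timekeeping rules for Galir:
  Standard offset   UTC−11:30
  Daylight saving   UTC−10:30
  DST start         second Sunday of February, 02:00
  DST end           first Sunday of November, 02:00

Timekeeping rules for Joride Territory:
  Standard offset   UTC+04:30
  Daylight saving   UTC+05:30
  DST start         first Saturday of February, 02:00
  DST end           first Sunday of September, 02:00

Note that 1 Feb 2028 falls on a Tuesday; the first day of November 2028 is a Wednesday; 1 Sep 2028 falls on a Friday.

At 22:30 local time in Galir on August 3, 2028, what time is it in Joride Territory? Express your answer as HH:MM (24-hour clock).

1 February 2028 is a Tuesday, so the first Sunday is February 6 and the second is February 13.
1 November 2028 is a Wednesday, so the first Sunday is November 5.
Daylight saving runs 13 February – 5 November; August 3, 2028 is inside that window, so Galir is at UTC−10:30.
22:30 Galir + 10h30m = 09:00 UTC (rolling into the next day, 4 August 2028).
1 February 2028 is a Tuesday, so the first Saturday is February 5.
1 September 2028 is a Friday, so the first Sunday is September 3.
At the standard offset (UTC+04:30), 09:00 UTC + 4h30m = 13:30 Joride Territory standard time.
The standard-time date in Joride Territory, August 4, 2028, falls between 5 February and 3 September, so daylight saving is in effect and Joride Territory is at UTC+05:30.
09:00 UTC + 5h30m = 14:30 Joride Territory.

14:30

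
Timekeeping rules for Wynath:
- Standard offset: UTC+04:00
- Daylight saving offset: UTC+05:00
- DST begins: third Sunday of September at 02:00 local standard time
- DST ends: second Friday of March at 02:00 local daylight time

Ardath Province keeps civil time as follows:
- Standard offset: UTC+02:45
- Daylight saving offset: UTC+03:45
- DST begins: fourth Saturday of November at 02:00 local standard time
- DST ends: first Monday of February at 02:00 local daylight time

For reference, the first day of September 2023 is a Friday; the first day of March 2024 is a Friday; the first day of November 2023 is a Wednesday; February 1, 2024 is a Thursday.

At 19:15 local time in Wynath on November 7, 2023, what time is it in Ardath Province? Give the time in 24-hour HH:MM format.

17:00

1 September 2023 is a Friday, so the first Sunday is September 3 and the third is September 17.
1 March 2024 is a Friday, so the first Friday is March 1 and the second is March 8.
Daylight saving runs 17 September 2023 – 8 March 2024; November 7, 2023 is inside that window, so Wynath is at UTC+05:00.
19:15 Wynath − 5h = 14:15 UTC.
1 November 2023 is a Wednesday, so the first Saturday is November 4 and the fourth is November 25.
1 February 2024 is a Thursday, so the first Monday is February 5.
At the standard offset (UTC+02:45), 14:15 UTC + 2h45m = 17:00 Ardath Province standard time.
Daylight saving runs 25 November 2023 – 5 February 2024; the standard-time date in Ardath Province, November 7, 2023, is outside that window, so Ardath Province is on standard time at UTC+02:45.
14:15 UTC + 2h45m = 17:00 Ardath Province.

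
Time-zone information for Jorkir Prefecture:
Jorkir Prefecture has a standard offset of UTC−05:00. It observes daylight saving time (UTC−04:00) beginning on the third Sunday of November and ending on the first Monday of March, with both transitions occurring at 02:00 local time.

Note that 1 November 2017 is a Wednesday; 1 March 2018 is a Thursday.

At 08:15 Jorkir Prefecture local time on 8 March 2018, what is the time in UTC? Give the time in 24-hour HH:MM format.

1 November 2017 is a Wednesday, so the first Sunday is November 5 and the third is November 19.
1 March 2018 is a Thursday, so the first Monday is March 5.
8 March 2018 is outside the daylight-saving period (19 November 2017 – 5 March 2018), so Jorkir Prefecture is on standard time, UTC−05:00.
08:15 local + 5h = 13:15 UTC.

13:15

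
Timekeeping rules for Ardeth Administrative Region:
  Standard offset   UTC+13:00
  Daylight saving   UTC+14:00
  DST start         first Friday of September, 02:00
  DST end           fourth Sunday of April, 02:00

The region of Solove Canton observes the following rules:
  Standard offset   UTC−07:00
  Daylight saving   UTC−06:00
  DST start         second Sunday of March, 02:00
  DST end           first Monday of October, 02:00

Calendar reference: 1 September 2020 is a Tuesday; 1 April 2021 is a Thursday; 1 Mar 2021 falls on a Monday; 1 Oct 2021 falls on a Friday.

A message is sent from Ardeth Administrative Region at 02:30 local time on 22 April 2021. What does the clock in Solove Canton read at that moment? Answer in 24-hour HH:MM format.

06:30

1 September 2020 is a Tuesday, so the first Friday is September 4.
1 April 2021 is a Thursday, so the first Sunday is April 4 and the fourth is April 25.
22 April 2021 falls between 4 September 2020 and 25 April 2021, so daylight saving is in effect and Ardeth Administrative Region is at UTC+14:00.
02:30 Ardeth Administrative Region − 14h = 12:30 UTC (rolling into the previous day, 21 April 2021).
1 March 2021 is a Monday, so the first Sunday is March 7 and the second is March 14.
1 October 2021 is a Friday, so the first Monday is October 4.
At the standard offset (UTC−07:00), 12:30 UTC − 7h = 05:30 Solove Canton standard time.
Daylight saving runs 14 March – 4 October; the standard-time date in Solove Canton, 21 April 2021, is inside that window, so Solove Canton is at UTC−06:00.
12:30 UTC − 6h = 06:30 Solove Canton.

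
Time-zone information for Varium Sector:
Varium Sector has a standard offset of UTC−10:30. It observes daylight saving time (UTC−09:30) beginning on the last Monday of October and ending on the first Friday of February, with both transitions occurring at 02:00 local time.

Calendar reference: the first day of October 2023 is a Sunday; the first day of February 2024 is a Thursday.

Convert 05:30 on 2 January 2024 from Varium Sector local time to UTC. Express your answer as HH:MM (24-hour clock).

15:00

1 October 2023 is a Sunday, so Mondays fall on 2, 9, 16, 23, 30; the last is October 30.
1 February 2024 is a Thursday, so the first Friday is February 2.
2 January 2024 falls between 30 October 2023 and 2 February 2024, so daylight saving is in effect and Varium Sector is at UTC−09:30.
05:30 local + 9h30m = 15:00 UTC.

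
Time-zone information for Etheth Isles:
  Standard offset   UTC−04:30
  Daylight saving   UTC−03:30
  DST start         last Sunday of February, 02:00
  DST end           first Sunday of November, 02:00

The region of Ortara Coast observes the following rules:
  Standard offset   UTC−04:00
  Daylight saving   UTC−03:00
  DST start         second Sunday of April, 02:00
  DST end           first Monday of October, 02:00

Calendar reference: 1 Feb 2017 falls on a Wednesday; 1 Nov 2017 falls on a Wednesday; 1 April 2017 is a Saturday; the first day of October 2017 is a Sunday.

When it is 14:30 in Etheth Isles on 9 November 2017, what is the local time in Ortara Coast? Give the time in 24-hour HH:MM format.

1 February 2017 is a Wednesday, so Sundays fall on 5, 12, 19, 26; the last is February 26.
1 November 2017 is a Wednesday, so the first Sunday is November 5.
9 November 2017 is outside the daylight-saving period (26 February – 5 November), so Etheth Isles is on standard time, UTC−04:30.
14:30 Etheth Isles + 4h30m = 19:00 UTC.
1 April 2017 is a Saturday, so the first Sunday is April 2 and the second is April 9.
1 October 2017 is a Sunday, so the first Monday is October 2.
At the standard offset (UTC−04:00), 19:00 UTC − 4h = 15:00 Ortara Coast standard time.
The standard-time date in Ortara Coast, 9 November 2017, is outside the daylight-saving period (9 April – 2 October), so Ortara Coast is on standard time, UTC−04:00.
19:00 UTC − 4h = 15:00 Ortara Coast.

15:00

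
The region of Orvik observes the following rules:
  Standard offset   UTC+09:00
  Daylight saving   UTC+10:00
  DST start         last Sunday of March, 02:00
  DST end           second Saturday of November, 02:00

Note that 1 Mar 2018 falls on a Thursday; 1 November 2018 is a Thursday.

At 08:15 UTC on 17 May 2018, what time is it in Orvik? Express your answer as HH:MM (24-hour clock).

1 March 2018 is a Thursday, so Sundays fall on 4, 11, 18, 25; the last is March 25.
1 November 2018 is a Thursday, so the first Saturday is November 3 and the second is November 10.
At the standard offset (UTC+09:00), 08:15 UTC + 9h = 17:15 Orvik standard time.
The standard-time date in Orvik, 17 May 2018, falls between 25 March and 10 November, so daylight saving is in effect and Orvik is at UTC+10:00.
08:15 UTC + 10h = 18:15 local.

18:15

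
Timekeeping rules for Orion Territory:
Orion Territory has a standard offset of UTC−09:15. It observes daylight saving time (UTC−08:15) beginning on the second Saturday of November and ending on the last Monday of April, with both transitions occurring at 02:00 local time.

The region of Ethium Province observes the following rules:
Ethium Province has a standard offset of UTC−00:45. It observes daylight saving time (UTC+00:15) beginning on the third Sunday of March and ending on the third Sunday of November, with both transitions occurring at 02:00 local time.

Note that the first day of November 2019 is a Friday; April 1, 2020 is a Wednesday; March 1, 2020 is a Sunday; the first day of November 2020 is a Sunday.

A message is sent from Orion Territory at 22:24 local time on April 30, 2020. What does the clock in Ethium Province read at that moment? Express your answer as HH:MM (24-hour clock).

1 November 2019 is a Friday, so the first Saturday is November 2 and the second is November 9.
1 April 2020 is a Wednesday, so Mondays fall on 6, 13, 20, 27; the last is April 27.
Daylight saving runs 9 November 2019 – 27 April 2020; April 30, 2020 is outside that window, so Orion Territory is on standard time at UTC−09:15.
22:24 Orion Territory + 9h15m = 07:39 UTC (rolling into the next day, 1 May 2020).
1 March 2020 is a Sunday, so the first Sunday is March 1 and the third is March 15.
1 November 2020 is a Sunday, so the first Sunday is November 1 and the third is November 15.
At the standard offset (UTC−00:45), 07:39 UTC − 0h45m = 06:54 Ethium Province standard time.
The standard-time date in Ethium Province, May 1, 2020, lies within the daylight-saving period (15 March – 15 November), so Ethium Province is on daylight time, UTC+00:15.
07:39 UTC + 0h15m = 07:54 Ethium Province.

07:54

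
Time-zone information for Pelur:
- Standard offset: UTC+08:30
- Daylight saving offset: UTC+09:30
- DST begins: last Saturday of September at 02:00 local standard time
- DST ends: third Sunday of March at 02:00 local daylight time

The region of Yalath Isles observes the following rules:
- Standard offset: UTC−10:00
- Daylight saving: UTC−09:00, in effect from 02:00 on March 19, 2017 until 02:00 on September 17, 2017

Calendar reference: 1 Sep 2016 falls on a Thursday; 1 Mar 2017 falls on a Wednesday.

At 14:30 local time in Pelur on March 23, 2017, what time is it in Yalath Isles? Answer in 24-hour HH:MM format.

1 September 2016 is a Thursday, so Saturdays fall on 3, 10, 17, 24; the last is September 24.
1 March 2017 is a Wednesday, so the first Sunday is March 5 and the third is March 19.
March 23, 2017 does not fall between 24 September 2016 and 19 March 2017, so daylight saving is not in effect and Pelur is at UTC+08:30.
14:30 Pelur − 8h30m = 06:00 UTC.
At the standard offset (UTC−10:00), 06:00 UTC − 10h = 20:00 Yalath Isles standard time (rolling into the previous day, 22 March 2017).
Daylight saving runs 19 March – 17 September; the standard-time date in Yalath Isles, March 22, 2017, is inside that window, so Yalath Isles is at UTC−09:00.
06:00 UTC − 9h = 21:00 Yalath Isles (rolling into the previous day, 22 March 2017).

21:00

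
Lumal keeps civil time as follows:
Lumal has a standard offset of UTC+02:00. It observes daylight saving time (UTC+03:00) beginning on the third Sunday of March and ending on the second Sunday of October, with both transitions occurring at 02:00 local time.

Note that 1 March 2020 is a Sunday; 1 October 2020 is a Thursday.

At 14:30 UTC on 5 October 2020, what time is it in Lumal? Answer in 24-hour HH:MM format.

17:30

1 March 2020 is a Sunday, so the first Sunday is March 1 and the third is March 15.
1 October 2020 is a Thursday, so the first Sunday is October 4 and the second is October 11.
At the standard offset (UTC+02:00), 14:30 UTC + 2h = 16:30 Lumal standard time.
Daylight saving runs 15 March – 11 October; the standard-time date in Lumal, 5 October 2020, is inside that window, so Lumal is at UTC+03:00.
14:30 UTC + 3h = 17:30 local.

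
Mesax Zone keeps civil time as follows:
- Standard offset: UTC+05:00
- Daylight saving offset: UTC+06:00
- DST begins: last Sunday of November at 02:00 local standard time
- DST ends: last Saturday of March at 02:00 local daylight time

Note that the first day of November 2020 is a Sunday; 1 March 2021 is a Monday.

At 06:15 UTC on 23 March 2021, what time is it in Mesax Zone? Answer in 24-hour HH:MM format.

1 November 2020 is a Sunday, so Sundays fall on 1, 8, 15, 22, 29; the last is November 29.
1 March 2021 is a Monday, so Saturdays fall on 6, 13, 20, 27; the last is March 27.
At the standard offset (UTC+05:00), 06:15 UTC + 5h = 11:15 Mesax Zone standard time.
Daylight saving runs 29 November 2020 – 27 March 2021; the standard-time date in Mesax Zone, 23 March 2021, is inside that window, so Mesax Zone is at UTC+06:00.
06:15 UTC + 6h = 12:15 local.

12:15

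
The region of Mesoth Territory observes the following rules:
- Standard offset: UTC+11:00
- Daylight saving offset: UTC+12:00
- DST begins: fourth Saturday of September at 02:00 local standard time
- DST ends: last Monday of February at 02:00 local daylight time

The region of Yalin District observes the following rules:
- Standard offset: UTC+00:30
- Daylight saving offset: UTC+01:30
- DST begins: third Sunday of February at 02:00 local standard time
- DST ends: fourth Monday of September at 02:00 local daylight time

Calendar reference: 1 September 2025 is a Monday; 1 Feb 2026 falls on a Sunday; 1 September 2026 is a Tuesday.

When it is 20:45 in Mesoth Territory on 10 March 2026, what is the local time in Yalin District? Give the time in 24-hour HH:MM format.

11:15

1 September 2025 is a Monday, so the first Saturday is September 6 and the fourth is September 27.
1 February 2026 is a Sunday, so Mondays fall on 2, 9, 16, 23; the last is February 23.
Daylight saving runs 27 September 2025 – 23 February 2026; 10 March 2026 is outside that window, so Mesoth Territory is on standard time at UTC+11:00.
20:45 Mesoth Territory − 11h = 09:45 UTC.
1 February 2026 is a Sunday, so the first Sunday is February 1 and the third is February 15.
1 September 2026 is a Tuesday, so the first Monday is September 7 and the fourth is September 28.
At the standard offset (UTC+00:30), 09:45 UTC + 0h30m = 10:15 Yalin District standard time.
The standard-time date in Yalin District, 10 March 2026, lies within the daylight-saving period (15 February – 28 September), so Yalin District is on daylight time, UTC+01:30.
09:45 UTC + 1h30m = 11:15 Yalin District.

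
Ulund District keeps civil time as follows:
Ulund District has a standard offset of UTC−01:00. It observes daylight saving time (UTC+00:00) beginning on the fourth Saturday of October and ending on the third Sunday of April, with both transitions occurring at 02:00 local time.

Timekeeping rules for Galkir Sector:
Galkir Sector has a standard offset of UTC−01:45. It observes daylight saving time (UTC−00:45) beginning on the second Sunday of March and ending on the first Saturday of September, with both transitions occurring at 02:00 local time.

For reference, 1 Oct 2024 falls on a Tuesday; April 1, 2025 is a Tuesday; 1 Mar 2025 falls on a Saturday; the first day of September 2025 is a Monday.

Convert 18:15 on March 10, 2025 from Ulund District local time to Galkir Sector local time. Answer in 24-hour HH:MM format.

17:30

1 October 2024 is a Tuesday, so the first Saturday is October 5 and the fourth is October 26.
1 April 2025 is a Tuesday, so the first Sunday is April 6 and the third is April 20.
Daylight saving runs 26 October 2024 – 20 April 2025; March 10, 2025 is inside that window, so Ulund District is at UTC+00:00.
18:15 Ulund District − 0h = 18:15 UTC.
1 March 2025 is a Saturday, so the first Sunday is March 2 and the second is March 9.
1 September 2025 is a Monday, so the first Saturday is September 6.
At the standard offset (UTC−01:45), 18:15 UTC − 1h45m = 16:30 Galkir Sector standard time.
The standard-time date in Galkir Sector, March 10, 2025, falls between 9 March and 6 September, so daylight saving is in effect and Galkir Sector is at UTC−00:45.
18:15 UTC − 0h45m = 17:30 Galkir Sector.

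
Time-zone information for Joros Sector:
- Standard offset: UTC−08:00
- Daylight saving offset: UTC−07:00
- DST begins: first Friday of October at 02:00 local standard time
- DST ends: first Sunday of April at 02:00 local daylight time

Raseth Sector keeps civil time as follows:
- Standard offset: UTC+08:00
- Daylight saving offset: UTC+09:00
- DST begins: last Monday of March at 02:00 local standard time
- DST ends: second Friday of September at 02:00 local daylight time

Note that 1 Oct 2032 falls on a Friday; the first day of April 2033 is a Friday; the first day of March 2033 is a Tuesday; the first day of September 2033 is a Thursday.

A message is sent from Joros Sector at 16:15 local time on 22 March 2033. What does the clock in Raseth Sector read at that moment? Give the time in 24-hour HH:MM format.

07:15

1 October 2032 is a Friday, so the first Friday is October 1.
1 April 2033 is a Friday, so the first Sunday is April 3.
22 March 2033 lies within the daylight-saving period (1 October 2032 – 3 April 2033), so Joros Sector is on daylight time, UTC−07:00.
16:15 Joros Sector + 7h = 23:15 UTC.
1 March 2033 is a Tuesday, so Mondays fall on 7, 14, 21, 28; the last is March 28.
1 September 2033 is a Thursday, so the first Friday is September 2 and the second is September 9.
At the standard offset (UTC+08:00), 23:15 UTC + 8h = 07:15 Raseth Sector standard time (rolling into the next day, 23 March 2033).
The standard-time date in Raseth Sector, 23 March 2033, does not fall between 28 March and 9 September, so daylight saving is not in effect and Raseth Sector is at UTC+08:00.
23:15 UTC + 8h = 07:15 Raseth Sector (rolling into the next day, 23 March 2033).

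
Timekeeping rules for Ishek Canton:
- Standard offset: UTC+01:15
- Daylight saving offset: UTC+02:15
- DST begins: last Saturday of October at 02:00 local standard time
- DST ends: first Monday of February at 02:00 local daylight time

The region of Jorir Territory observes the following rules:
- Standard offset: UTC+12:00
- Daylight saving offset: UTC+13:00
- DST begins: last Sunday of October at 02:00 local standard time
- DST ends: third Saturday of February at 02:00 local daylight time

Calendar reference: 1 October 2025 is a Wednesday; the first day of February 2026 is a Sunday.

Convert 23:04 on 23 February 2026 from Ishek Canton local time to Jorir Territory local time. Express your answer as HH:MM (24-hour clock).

09:49

1 October 2025 is a Wednesday, so Saturdays fall on 4, 11, 18, 25; the last is October 25.
1 February 2026 is a Sunday, so the first Monday is February 2.
23 February 2026 does not fall between 25 October 2025 and 2 February 2026, so daylight saving is not in effect and Ishek Canton is at UTC+01:15.
23:04 Ishek Canton − 1h15m = 21:49 UTC.
1 October 2025 is a Wednesday, so Sundays fall on 5, 12, 19, 26; the last is October 26.
1 February 2026 is a Sunday, so the first Saturday is February 7 and the third is February 21.
At the standard offset (UTC+12:00), 21:49 UTC + 12h = 09:49 Jorir Territory standard time (rolling into the next day, 24 February 2026).
Daylight saving runs 26 October 2025 – 21 February 2026; the standard-time date in Jorir Territory, 24 February 2026, is outside that window, so Jorir Territory is on standard time at UTC+12:00.
21:49 UTC + 12h = 09:49 Jorir Territory (rolling into the next day, 24 February 2026).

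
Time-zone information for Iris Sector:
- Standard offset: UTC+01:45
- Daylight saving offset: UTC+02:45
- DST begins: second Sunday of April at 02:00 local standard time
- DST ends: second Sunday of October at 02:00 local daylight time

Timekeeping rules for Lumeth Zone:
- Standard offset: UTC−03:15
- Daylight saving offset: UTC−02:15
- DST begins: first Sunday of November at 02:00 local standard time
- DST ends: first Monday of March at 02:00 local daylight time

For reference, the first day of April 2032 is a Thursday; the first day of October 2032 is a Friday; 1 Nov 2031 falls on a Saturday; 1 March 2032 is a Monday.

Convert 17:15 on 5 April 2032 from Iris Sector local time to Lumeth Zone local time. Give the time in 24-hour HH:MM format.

12:15

1 April 2032 is a Thursday, so the first Sunday is April 4 and the second is April 11.
1 October 2032 is a Friday, so the first Sunday is October 3 and the second is October 10.
5 April 2032 does not fall between 11 April and 10 October, so daylight saving is not in effect and Iris Sector is at UTC+01:45.
17:15 Iris Sector − 1h45m = 15:30 UTC.
1 November 2031 is a Saturday, so the first Sunday is November 2.
1 March 2032 is a Monday, so the first Monday is March 1.
At the standard offset (UTC−03:15), 15:30 UTC − 3h15m = 12:15 Lumeth Zone standard time.
Daylight saving runs 2 November 2031 – 1 March 2032; the standard-time date in Lumeth Zone, 5 April 2032, is outside that window, so Lumeth Zone is on standard time at UTC−03:15.
15:30 UTC − 3h15m = 12:15 Lumeth Zone.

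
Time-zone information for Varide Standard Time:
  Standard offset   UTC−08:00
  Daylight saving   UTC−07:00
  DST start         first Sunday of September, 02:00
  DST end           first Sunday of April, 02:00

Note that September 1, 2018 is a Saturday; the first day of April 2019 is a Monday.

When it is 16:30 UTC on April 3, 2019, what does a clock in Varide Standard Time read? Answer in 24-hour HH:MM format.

1 September 2018 is a Saturday, so the first Sunday is September 2.
1 April 2019 is a Monday, so the first Sunday is April 7.
At the standard offset (UTC−08:00), 16:30 UTC − 8h = 08:30 Varide Standard Time standard time.
The standard-time date in Varide Standard Time, April 3, 2019, falls between 2 September 2018 and 7 April 2019, so daylight saving is in effect and Varide Standard Time is at UTC−07:00.
16:30 UTC − 7h = 09:30 local.

09:30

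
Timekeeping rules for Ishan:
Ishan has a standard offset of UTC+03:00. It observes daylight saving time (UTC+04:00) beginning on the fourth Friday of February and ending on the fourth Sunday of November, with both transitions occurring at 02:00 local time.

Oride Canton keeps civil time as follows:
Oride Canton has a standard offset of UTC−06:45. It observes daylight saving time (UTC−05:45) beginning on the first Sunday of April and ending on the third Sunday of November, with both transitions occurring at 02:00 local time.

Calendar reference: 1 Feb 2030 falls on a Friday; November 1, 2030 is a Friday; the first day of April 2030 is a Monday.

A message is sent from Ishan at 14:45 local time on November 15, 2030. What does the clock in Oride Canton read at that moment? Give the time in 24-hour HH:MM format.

05:00

1 February 2030 is a Friday, so the first Friday is February 1 and the fourth is February 22.
1 November 2030 is a Friday, so the first Sunday is November 3 and the fourth is November 24.
Daylight saving runs 22 February – 24 November; November 15, 2030 is inside that window, so Ishan is at UTC+04:00.
14:45 Ishan − 4h = 10:45 UTC.
1 April 2030 is a Monday, so the first Sunday is April 7.
1 November 2030 is a Friday, so the first Sunday is November 3 and the third is November 17.
At the standard offset (UTC−06:45), 10:45 UTC − 6h45m = 04:00 Oride Canton standard time.
The standard-time date in Oride Canton, November 15, 2030, falls between 7 April and 17 November, so daylight saving is in effect and Oride Canton is at UTC−05:45.
10:45 UTC − 5h45m = 05:00 Oride Canton.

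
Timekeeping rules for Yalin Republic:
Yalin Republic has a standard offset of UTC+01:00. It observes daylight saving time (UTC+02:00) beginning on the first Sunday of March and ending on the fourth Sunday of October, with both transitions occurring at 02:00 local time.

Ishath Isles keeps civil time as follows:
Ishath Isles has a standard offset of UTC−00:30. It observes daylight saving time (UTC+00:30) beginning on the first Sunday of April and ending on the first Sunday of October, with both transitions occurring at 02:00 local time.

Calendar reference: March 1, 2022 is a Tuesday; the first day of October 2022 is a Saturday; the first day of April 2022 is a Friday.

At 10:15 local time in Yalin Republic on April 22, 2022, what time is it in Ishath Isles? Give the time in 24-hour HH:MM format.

1 March 2022 is a Tuesday, so the first Sunday is March 6.
1 October 2022 is a Saturday, so the first Sunday is October 2 and the fourth is October 23.
Daylight saving runs 6 March – 23 October; April 22, 2022 is inside that window, so Yalin Republic is at UTC+02:00.
10:15 Yalin Republic − 2h = 08:15 UTC.
1 April 2022 is a Friday, so the first Sunday is April 3.
1 October 2022 is a Saturday, so the first Sunday is October 2.
At the standard offset (UTC−00:30), 08:15 UTC − 0h30m = 07:45 Ishath Isles standard time.
Daylight saving runs 3 April – 2 October; the standard-time date in Ishath Isles, April 22, 2022, is inside that window, so Ishath Isles is at UTC+00:30.
08:15 UTC + 0h30m = 08:45 Ishath Isles.

08:45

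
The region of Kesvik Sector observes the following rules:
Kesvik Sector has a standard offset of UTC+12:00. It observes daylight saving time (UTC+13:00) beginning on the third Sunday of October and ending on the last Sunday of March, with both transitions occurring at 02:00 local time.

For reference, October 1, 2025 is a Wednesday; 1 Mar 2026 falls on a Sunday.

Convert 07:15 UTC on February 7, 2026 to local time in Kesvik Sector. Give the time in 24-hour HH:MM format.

1 October 2025 is a Wednesday, so the first Sunday is October 5 and the third is October 19.
1 March 2026 is a Sunday, so Sundays fall on 1, 8, 15, 22, 29; the last is March 29.
At the standard offset (UTC+12:00), 07:15 UTC + 12h = 19:15 Kesvik Sector standard time.
The standard-time date in Kesvik Sector, February 7, 2026, falls between 19 October 2025 and 29 March 2026, so daylight saving is in effect and Kesvik Sector is at UTC+13:00.
07:15 UTC + 13h = 20:15 local.

20:15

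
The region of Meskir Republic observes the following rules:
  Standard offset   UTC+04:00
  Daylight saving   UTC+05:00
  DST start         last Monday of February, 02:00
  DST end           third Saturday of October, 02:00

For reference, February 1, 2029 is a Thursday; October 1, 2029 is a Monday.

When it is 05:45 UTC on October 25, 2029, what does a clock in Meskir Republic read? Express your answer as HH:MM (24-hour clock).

1 February 2029 is a Thursday, so Mondays fall on 5, 12, 19, 26; the last is February 26.
1 October 2029 is a Monday, so the first Saturday is October 6 and the third is October 20.
At the standard offset (UTC+04:00), 05:45 UTC + 4h = 09:45 Meskir Republic standard time.
The standard-time date in Meskir Republic, October 25, 2029, is outside the daylight-saving period (26 February – 20 October), so Meskir Republic is on standard time, UTC+04:00.
05:45 UTC + 4h = 09:45 local.

09:45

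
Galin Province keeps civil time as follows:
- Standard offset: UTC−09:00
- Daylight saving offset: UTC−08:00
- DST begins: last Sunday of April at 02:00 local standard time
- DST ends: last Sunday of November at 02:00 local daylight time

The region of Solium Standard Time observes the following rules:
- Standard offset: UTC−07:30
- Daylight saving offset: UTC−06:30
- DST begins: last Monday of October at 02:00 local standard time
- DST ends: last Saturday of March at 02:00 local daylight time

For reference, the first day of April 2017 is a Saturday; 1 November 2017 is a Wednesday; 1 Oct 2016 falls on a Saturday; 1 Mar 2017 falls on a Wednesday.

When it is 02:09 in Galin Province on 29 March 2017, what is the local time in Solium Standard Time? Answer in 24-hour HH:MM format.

1 April 2017 is a Saturday, so Sundays fall on 2, 9, 16, 23, 30; the last is April 30.
1 November 2017 is a Wednesday, so Sundays fall on 5, 12, 19, 26; the last is November 26.
Daylight saving runs 30 April – 26 November; 29 March 2017 is outside that window, so Galin Province is on standard time at UTC−09:00.
02:09 Galin Province + 9h = 11:09 UTC.
1 October 2016 is a Saturday, so Mondays fall on 3, 10, 17, 24, 31; the last is October 31.
1 March 2017 is a Wednesday, so Saturdays fall on 4, 11, 18, 25; the last is March 25.
At the standard offset (UTC−07:30), 11:09 UTC − 7h30m = 03:39 Solium Standard Time standard time.
The standard-time date in Solium Standard Time, 29 March 2017, does not fall between 31 October 2016 and 25 March 2017, so daylight saving is not in effect and Solium Standard Time is at UTC−07:30.
11:09 UTC − 7h30m = 03:39 Solium Standard Time.

03:39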